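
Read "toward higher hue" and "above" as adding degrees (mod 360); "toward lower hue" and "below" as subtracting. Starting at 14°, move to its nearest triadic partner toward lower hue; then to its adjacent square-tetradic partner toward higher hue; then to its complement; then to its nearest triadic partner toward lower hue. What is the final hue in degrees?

44°

triadic ↓ −120°: 14 − 120 = -106 → -106 + 360 = 254°
square ↑ +90°: 254 + 90 = 344°
complement +180°: 344 + 180 = 524 → 524 − 360 = 164°
triadic ↓ −120°: 164 − 120 = 44°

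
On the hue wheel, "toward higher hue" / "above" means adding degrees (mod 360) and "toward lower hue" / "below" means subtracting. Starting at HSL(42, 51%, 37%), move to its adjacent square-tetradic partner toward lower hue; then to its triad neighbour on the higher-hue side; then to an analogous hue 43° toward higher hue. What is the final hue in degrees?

−90° (square ↓): 42 − 90 = -48 → -48 + 360 = 312°
+120° (triadic ↑): 312 + 120 = 432 → 432 − 360 = 72°
+43° (analog 43° ↑): 72 + 43 = 115°

115°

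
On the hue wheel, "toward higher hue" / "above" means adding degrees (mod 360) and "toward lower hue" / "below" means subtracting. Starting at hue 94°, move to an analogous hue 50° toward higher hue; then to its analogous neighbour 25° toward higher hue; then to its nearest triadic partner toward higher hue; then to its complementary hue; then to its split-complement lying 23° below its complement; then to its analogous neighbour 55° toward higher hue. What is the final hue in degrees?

+50° (analog 50° ↑): 94 + 50 = 144°
+25° (analog 25° ↑): 144 + 25 = 169°
+120° (triadic ↑): 169 + 120 = 289°
+180° (complement): 289 + 180 = 469 → 469 − 360 = 109°
+157° (split-comp 23° ↓): 109 + 157 = 266°
+55° (analog 55° ↑): 266 + 55 = 321°

321°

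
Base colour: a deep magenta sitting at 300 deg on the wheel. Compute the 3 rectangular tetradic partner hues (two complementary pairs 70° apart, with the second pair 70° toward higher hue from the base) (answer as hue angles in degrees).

300 + 70 = 370 → 370 − 360 = 10°
300 + 180 = 480 → 480 − 360 = 120°
300 + 250 = 550 → 550 − 360 = 190°

10°, 120°, and 190°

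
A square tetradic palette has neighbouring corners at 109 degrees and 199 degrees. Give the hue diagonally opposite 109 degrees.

A square tetradic scheme places four hues 90° apart; opposite corners are 180° apart.
109 + 180 = 289°

289°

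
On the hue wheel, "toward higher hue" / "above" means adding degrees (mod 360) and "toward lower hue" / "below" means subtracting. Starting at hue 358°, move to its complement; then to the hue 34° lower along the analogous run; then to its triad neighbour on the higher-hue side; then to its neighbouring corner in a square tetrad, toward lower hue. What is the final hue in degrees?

174°

complement +180°: 358 + 180 = 538 → 538 − 360 = 178°
analog 34° ↓ −34°: 178 − 34 = 144°
triadic ↑ +120°: 144 + 120 = 264°
square ↓ −90°: 264 − 90 = 174°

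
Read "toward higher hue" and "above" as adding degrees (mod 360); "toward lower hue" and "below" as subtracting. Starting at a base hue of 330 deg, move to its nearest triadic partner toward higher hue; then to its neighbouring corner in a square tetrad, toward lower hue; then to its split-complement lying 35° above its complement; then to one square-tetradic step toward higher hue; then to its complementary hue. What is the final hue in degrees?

triadic ↑ +120°: 330 + 120 = 450 → 450 − 360 = 90°
square ↓ −90°: 90 − 90 = 0°
split-comp 35° ↑ +215°: 0 + 215 = 215°
square ↑ +90°: 215 + 90 = 305°
complement +180°: 305 + 180 = 485 → 485 − 360 = 125°

125°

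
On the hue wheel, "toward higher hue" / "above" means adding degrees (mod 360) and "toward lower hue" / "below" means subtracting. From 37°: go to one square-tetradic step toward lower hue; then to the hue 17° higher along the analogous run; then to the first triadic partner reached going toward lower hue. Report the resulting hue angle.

−90° (square ↓): 37 − 90 = -53 → -53 + 360 = 307°
+17° (analog 17° ↑): 307 + 17 = 324°
−120° (triadic ↓): 324 − 120 = 204°

204°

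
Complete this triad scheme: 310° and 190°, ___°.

70°

A triad places three hues 120° apart.
The full set through 190° is {70°, 190°, 310°}.
Given {190°, 310°}, the missing hue is 70°.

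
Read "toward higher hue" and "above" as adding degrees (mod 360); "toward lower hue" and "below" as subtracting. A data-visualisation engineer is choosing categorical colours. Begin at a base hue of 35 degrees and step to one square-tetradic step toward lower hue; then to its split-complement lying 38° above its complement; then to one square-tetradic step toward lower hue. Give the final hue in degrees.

35 − 90 = -55 → -55 + 360 = 305°   (square ↓)
305 + 218 = 523 → 523 − 360 = 163°   (split-comp 38° ↑)
163 − 90 = 73°   (square ↓)

73°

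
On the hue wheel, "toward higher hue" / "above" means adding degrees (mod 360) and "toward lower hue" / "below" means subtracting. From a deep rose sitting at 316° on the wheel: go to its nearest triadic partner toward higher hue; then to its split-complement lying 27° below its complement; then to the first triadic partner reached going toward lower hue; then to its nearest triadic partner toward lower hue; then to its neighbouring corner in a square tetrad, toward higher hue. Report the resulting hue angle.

79°

triadic ↑ +120°: 316 + 120 = 436 → 436 − 360 = 76°
split-comp 27° ↓ +153°: 76 + 153 = 229°
triadic ↓ −120°: 229 − 120 = 109°
triadic ↓ −120°: 109 − 120 = -11 → -11 + 360 = 349°
square ↑ +90°: 349 + 90 = 439 → 439 − 360 = 79°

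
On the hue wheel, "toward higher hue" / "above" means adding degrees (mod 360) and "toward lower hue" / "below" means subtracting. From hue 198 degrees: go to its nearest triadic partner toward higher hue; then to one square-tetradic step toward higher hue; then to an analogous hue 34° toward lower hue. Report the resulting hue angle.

14°

+120° (triadic ↑): 198 + 120 = 318°
+90° (square ↑): 318 + 90 = 408 → 408 − 360 = 48°
−34° (analog 34° ↓): 48 − 34 = 14°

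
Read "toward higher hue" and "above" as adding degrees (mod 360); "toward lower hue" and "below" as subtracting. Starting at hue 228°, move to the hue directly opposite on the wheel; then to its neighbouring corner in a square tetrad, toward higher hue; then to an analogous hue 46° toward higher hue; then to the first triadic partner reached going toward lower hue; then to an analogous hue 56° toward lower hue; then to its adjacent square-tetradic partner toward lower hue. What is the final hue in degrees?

278°

228 + 180 = 408 → 408 − 360 = 48°   (complement)
48 + 90 = 138°   (square ↑)
138 + 46 = 184°   (analog 46° ↑)
184 − 120 = 64°   (triadic ↓)
64 − 56 = 8°   (analog 56° ↓)
8 − 90 = -82 → -82 + 360 = 278°   (square ↓)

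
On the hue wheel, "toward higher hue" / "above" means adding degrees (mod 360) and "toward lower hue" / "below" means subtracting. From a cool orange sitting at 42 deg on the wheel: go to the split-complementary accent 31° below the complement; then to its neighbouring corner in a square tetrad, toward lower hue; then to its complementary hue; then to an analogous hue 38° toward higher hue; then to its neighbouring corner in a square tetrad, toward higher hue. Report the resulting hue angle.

42 + 149 = 191°   (split-comp 31° ↓)
191 − 90 = 101°   (square ↓)
101 + 180 = 281°   (complement)
281 + 38 = 319°   (analog 38° ↑)
319 + 90 = 409 → 409 − 360 = 49°   (square ↑)

49°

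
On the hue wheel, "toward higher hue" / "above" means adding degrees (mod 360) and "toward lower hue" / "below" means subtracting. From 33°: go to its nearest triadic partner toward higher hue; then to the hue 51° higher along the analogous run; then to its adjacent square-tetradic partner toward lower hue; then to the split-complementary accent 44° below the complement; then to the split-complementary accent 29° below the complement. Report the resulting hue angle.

41°

triadic ↑ +120°: 33 + 120 = 153°
analog 51° ↑ +51°: 153 + 51 = 204°
square ↓ −90°: 204 − 90 = 114°
split-comp 44° ↓ +136°: 114 + 136 = 250°
split-comp 29° ↓ +151°: 250 + 151 = 401 → 401 − 360 = 41°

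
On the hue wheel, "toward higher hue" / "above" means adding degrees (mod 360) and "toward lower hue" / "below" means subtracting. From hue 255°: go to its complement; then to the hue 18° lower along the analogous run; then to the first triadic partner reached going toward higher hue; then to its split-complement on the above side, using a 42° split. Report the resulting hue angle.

complement +180°: 255 + 180 = 435 → 435 − 360 = 75°
analog 18° ↓ −18°: 75 − 18 = 57°
triadic ↑ +120°: 57 + 120 = 177°
split-comp 42° ↑ +222°: 177 + 222 = 399 → 399 − 360 = 39°

39°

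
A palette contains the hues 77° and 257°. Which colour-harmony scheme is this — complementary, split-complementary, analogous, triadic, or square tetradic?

complementary

Sort the hues: 77°, 257°.
Successive gaps around the wheel: 180°, 180°.
Two hues 180° apart are complementary.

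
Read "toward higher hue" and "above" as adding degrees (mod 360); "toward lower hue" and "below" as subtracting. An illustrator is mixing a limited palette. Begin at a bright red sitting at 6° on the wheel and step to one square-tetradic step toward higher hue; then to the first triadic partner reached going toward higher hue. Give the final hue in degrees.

+90° (square ↑): 6 + 90 = 96°
+120° (triadic ↑): 96 + 120 = 216°

216°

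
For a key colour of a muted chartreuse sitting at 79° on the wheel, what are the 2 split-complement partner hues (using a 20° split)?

239° and 279°

Split-complementary hues sit 20° either side of the complement.
Complement of 79°: 79 + 180 = 259°
259 − 20 = 239°
259 + 20 = 279°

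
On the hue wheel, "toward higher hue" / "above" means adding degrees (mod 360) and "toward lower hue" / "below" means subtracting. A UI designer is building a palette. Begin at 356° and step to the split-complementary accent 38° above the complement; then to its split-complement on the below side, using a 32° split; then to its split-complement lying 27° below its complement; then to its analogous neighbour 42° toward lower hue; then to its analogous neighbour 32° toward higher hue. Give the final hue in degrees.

145°

split-comp 38° ↑ +218°: 356 + 218 = 574 → 574 − 360 = 214°
split-comp 32° ↓ +148°: 214 + 148 = 362 → 362 − 360 = 2°
split-comp 27° ↓ +153°: 2 + 153 = 155°
analog 42° ↓ −42°: 155 − 42 = 113°
analog 32° ↑ +32°: 113 + 32 = 145°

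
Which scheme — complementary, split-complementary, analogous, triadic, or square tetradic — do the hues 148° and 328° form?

Sort the hues: 148°, 328°.
Successive gaps around the wheel: 180°, 180°.
Two hues 180° apart are complementary.

complementary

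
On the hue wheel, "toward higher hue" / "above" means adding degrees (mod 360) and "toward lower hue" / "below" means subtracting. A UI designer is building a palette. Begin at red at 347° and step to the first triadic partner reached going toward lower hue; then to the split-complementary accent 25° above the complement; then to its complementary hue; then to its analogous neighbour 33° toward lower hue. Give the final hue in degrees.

−120° (triadic ↓): 347 − 120 = 227°
+205° (split-comp 25° ↑): 227 + 205 = 432 → 432 − 360 = 72°
+180° (complement): 72 + 180 = 252°
−33° (analog 33° ↓): 252 − 33 = 219°

219°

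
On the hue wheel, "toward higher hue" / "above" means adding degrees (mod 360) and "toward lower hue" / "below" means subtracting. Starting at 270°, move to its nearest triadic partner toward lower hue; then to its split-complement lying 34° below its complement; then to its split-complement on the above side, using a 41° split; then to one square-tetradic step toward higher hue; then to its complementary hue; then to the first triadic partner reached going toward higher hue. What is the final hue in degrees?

187°

270 − 120 = 150°   (triadic ↓)
150 + 146 = 296°   (split-comp 34° ↓)
296 + 221 = 517 → 517 − 360 = 157°   (split-comp 41° ↑)
157 + 90 = 247°   (square ↑)
247 + 180 = 427 → 427 − 360 = 67°   (complement)
67 + 120 = 187°   (triadic ↑)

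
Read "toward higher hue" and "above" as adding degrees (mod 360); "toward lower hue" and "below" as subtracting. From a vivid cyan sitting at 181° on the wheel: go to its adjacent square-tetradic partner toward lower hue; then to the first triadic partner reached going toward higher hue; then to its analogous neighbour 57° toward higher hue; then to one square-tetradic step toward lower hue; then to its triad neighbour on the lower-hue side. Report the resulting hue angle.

58°

181 − 90 = 91°   (square ↓)
91 + 120 = 211°   (triadic ↑)
211 + 57 = 268°   (analog 57° ↑)
268 − 90 = 178°   (square ↓)
178 − 120 = 58°   (triadic ↓)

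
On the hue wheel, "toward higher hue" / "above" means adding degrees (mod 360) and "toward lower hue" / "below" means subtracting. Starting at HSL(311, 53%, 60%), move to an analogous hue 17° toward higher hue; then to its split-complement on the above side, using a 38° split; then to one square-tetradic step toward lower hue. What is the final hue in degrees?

analog 17° ↑ +17°: 311 + 17 = 328°
split-comp 38° ↑ +218°: 328 + 218 = 546 → 546 − 360 = 186°
square ↓ −90°: 186 − 90 = 96°

96°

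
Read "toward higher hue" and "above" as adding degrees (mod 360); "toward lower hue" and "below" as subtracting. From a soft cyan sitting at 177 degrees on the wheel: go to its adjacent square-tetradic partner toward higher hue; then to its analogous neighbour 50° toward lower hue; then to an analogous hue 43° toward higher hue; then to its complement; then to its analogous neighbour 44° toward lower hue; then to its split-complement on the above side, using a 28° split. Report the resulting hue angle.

244°

177 + 90 = 267°   (square ↑)
267 − 50 = 217°   (analog 50° ↓)
217 + 43 = 260°   (analog 43° ↑)
260 + 180 = 440 → 440 − 360 = 80°   (complement)
80 − 44 = 36°   (analog 44° ↓)
36 + 208 = 244°   (split-comp 28° ↑)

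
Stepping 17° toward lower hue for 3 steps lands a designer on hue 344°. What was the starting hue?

35°

3 steps of 17° (toward lower hue) give a net shift of −51°.
Start = end − shift: 344 + 51 = 395 → 395 − 360 = 35°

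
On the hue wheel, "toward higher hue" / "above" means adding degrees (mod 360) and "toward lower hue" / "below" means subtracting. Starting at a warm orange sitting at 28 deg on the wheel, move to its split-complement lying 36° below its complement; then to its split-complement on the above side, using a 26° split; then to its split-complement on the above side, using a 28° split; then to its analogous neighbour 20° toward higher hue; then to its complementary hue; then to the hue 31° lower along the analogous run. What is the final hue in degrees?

split-comp 36° ↓ +144°: 28 + 144 = 172°
split-comp 26° ↑ +206°: 172 + 206 = 378 → 378 − 360 = 18°
split-comp 28° ↑ +208°: 18 + 208 = 226°
analog 20° ↑ +20°: 226 + 20 = 246°
complement +180°: 246 + 180 = 426 → 426 − 360 = 66°
analog 31° ↓ −31°: 66 − 31 = 35°

35°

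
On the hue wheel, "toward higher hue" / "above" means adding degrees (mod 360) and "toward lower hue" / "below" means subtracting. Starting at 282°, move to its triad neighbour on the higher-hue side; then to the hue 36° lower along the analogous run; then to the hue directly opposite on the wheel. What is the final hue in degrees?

282 + 120 = 402 → 402 − 360 = 42°   (triadic ↑)
42 − 36 = 6°   (analog 36° ↓)
6 + 180 = 186°   (complement)

186°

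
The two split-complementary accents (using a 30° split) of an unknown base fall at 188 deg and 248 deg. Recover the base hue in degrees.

The accents sit 30° either side of the complement, so the complement is their short-arc midpoint on the wheel.
Short-arc midpoint of 188° and 248°: 218°.
Base is 180° from the complement: 218 − 180 = 38°

38°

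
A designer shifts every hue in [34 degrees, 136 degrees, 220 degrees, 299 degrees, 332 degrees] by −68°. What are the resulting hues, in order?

34 − 68 = -34 → -34 + 360 = 326°
136 − 68 = 68°
220 − 68 = 152°
299 − 68 = 231°
332 − 68 = 264°

326°, 68°, 152°, 231°, 264°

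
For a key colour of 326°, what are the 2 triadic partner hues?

A triad places three hues 120° apart.
326 + 120 = 446 → 446 − 360 = 86°
326 + 240 = 566 → 566 − 360 = 206°

86° and 206°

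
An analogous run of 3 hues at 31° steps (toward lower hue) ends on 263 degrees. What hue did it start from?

325°

2 steps of 31° (toward lower hue) give a net shift of −62°.
Start = end − shift: 263 + 62 = 325°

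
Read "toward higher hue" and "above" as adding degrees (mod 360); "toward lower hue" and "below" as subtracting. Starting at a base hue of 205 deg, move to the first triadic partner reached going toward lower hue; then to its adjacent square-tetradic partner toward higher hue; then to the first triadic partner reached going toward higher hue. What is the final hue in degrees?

−120° (triadic ↓): 205 − 120 = 85°
+90° (square ↑): 85 + 90 = 175°
+120° (triadic ↑): 175 + 120 = 295°

295°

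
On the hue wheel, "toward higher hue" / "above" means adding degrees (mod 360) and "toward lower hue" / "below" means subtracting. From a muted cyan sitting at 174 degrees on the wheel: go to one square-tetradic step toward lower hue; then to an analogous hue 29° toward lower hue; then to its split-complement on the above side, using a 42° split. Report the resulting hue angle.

square ↓ −90°: 174 − 90 = 84°
analog 29° ↓ −29°: 84 − 29 = 55°
split-comp 42° ↑ +222°: 55 + 222 = 277°

277°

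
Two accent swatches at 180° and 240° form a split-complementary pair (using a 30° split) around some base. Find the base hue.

The accents sit 30° either side of the complement, so the complement is their short-arc midpoint on the wheel.
Short-arc midpoint of 180° and 240°: 210°.
Base is 180° from the complement: 210 − 180 = 30°

30°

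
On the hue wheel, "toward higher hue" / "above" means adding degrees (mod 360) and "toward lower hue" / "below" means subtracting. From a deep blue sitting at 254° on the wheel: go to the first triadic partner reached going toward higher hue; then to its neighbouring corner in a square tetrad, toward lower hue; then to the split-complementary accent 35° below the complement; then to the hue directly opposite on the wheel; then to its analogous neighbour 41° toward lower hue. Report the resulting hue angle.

254 + 120 = 374 → 374 − 360 = 14°   (triadic ↑)
14 − 90 = -76 → -76 + 360 = 284°   (square ↓)
284 + 145 = 429 → 429 − 360 = 69°   (split-comp 35° ↓)
69 + 180 = 249°   (complement)
249 − 41 = 208°   (analog 41° ↓)

208°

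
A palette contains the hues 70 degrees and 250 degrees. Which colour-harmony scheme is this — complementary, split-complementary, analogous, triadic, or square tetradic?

complementary

Sort the hues: 70°, 250°.
Successive gaps around the wheel: 180°, 180°.
Two hues 180° apart are complementary.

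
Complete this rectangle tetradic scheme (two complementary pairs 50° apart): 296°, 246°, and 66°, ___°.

116°

A rectangular tetradic uses two complementary pairs 50° apart: offsets 0°, 50°, 180°, 230°.
Among {66°, 246°, 296°}, 66° and 246° are a 180° pair.
The remaining hue 296° needs its own complement: 296 + 180 = 476 → 476 − 360 = 116°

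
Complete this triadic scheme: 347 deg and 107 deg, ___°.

A triad places three hues 120° apart.
The full set through 107° is {107°, 227°, 347°}.
Given {107°, 347°}, the missing hue is 227°.

227°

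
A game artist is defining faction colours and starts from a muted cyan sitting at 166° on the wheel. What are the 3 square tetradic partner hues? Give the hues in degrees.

A square tetradic scheme places four hues every 90°.
166 + 90 = 256°
166 + 180 = 346°
166 + 270 = 436 → 436 − 360 = 76°

256°, 346°, 76°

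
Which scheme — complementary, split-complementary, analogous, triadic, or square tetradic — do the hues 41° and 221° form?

complementary

Sort the hues: 41°, 221°.
Successive gaps around the wheel: 180°, 180°.
Two hues 180° apart are complementary.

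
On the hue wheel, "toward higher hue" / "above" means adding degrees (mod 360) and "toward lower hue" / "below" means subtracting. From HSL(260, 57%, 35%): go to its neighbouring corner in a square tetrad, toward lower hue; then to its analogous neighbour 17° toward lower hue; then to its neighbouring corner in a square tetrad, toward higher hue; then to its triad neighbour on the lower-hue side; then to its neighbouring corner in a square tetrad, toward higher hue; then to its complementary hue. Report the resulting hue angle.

−90° (square ↓): 260 − 90 = 170°
−17° (analog 17° ↓): 170 − 17 = 153°
+90° (square ↑): 153 + 90 = 243°
−120° (triadic ↓): 243 − 120 = 123°
+90° (square ↑): 123 + 90 = 213°
+180° (complement): 213 + 180 = 393 → 393 − 360 = 33°

33°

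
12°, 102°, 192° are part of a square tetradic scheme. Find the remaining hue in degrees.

A square tetradic scheme places four hues every 90°.
The full set through 12° is {12°, 102°, 192°, 282°}.
Given {12°, 102°, 192°}, the missing hue is 282°.

282°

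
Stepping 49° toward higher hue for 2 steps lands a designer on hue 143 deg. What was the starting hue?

2 steps of 49° (toward higher hue) give a net shift of +98°.
Start = end − shift: 143 − 98 = 45°

45°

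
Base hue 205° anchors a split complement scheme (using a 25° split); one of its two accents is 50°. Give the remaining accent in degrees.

Split-complementary hues sit 25° either side of the complement.
Complement of the base 205°: 205 + 180 = 385 → 385 − 360 = 25°
The given accent 50° is 25° one side of 25°; the other accent sits 25° the other side: 25 − 25 = 0°

0°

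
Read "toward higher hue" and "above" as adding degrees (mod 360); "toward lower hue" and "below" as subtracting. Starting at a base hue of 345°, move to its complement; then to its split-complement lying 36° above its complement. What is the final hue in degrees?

21°

+180° (complement): 345 + 180 = 525 → 525 − 360 = 165°
+216° (split-comp 36° ↑): 165 + 216 = 381 → 381 − 360 = 21°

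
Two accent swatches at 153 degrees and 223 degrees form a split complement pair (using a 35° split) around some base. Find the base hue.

8°

The accents sit 35° either side of the complement, so the complement is their short-arc midpoint on the wheel.
Short-arc midpoint of 153° and 223°: 188°.
Base is 180° from the complement: 188 − 180 = 8°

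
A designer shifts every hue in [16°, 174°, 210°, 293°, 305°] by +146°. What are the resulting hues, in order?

162°, 320°, 356°, 79°, 91°

16 + 146 = 162°
174 + 146 = 320°
210 + 146 = 356°
293 + 146 = 439 → 439 − 360 = 79°
305 + 146 = 451 → 451 − 360 = 91°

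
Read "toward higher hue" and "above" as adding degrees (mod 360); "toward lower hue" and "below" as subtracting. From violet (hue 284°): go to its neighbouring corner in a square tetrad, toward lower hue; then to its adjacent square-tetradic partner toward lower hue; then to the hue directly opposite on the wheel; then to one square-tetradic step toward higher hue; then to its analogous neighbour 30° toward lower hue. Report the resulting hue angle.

284 − 90 = 194°   (square ↓)
194 − 90 = 104°   (square ↓)
104 + 180 = 284°   (complement)
284 + 90 = 374 → 374 − 360 = 14°   (square ↑)
14 − 30 = -16 → -16 + 360 = 344°   (analog 30° ↓)

344°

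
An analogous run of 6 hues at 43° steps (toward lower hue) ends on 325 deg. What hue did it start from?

180°

5 steps of 43° (toward lower hue) give a net shift of −215°.
Start = end − shift: 325 + 215 = 540 → 540 − 360 = 180°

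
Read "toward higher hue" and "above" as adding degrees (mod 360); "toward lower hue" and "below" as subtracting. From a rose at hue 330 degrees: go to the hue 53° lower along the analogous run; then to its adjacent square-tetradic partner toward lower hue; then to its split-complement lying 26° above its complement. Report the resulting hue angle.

−53° (analog 53° ↓): 330 − 53 = 277°
−90° (square ↓): 277 − 90 = 187°
+206° (split-comp 26° ↑): 187 + 206 = 393 → 393 − 360 = 33°

33°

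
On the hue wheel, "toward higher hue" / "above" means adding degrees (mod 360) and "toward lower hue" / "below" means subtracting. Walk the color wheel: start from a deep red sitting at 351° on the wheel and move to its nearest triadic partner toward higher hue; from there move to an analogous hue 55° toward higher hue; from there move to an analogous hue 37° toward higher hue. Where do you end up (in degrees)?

203°

triadic ↑ +120°: 351 + 120 = 471 → 471 − 360 = 111°
analog 55° ↑ +55°: 111 + 55 = 166°
analog 37° ↑ +37°: 166 + 37 = 203°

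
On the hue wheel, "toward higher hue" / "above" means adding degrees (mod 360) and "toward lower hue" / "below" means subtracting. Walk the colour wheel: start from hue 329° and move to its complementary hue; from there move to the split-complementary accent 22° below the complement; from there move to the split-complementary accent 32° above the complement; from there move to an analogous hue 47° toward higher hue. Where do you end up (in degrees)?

206°

329 + 180 = 509 → 509 − 360 = 149°   (complement)
149 + 158 = 307°   (split-comp 22° ↓)
307 + 212 = 519 → 519 − 360 = 159°   (split-comp 32° ↑)
159 + 47 = 206°   (analog 47° ↑)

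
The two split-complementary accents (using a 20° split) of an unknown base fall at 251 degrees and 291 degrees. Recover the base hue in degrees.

The accents sit 20° either side of the complement, so the complement is their short-arc midpoint on the wheel.
Short-arc midpoint of 251° and 291°: 271°.
Base is 180° from the complement: 271 − 180 = 91°

91°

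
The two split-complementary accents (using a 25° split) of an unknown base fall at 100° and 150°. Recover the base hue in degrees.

The accents sit 25° either side of the complement, so the complement is their short-arc midpoint on the wheel.
Short-arc midpoint of 100° and 150°: 125°.
Base is 180° from the complement: 125 − 180 = -55 → -55 + 360 = 305°

305°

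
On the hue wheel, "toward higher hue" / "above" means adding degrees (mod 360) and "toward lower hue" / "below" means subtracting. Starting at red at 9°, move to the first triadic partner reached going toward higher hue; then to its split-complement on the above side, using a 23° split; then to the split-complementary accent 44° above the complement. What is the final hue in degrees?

196°

+120° (triadic ↑): 9 + 120 = 129°
+203° (split-comp 23° ↑): 129 + 203 = 332°
+224° (split-comp 44° ↑): 332 + 224 = 556 → 556 − 360 = 196°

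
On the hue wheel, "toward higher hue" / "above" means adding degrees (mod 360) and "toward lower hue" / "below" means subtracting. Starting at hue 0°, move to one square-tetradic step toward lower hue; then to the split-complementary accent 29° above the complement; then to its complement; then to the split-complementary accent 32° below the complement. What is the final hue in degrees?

87°

−90° (square ↓): 0 − 90 = -90 → -90 + 360 = 270°
+209° (split-comp 29° ↑): 270 + 209 = 479 → 479 − 360 = 119°
+180° (complement): 119 + 180 = 299°
+148° (split-comp 32° ↓): 299 + 148 = 447 → 447 − 360 = 87°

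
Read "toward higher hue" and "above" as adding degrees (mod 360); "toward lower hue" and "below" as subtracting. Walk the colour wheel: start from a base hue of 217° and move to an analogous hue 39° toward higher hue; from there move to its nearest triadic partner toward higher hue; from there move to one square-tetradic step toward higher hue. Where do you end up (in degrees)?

analog 39° ↑ +39°: 217 + 39 = 256°
triadic ↑ +120°: 256 + 120 = 376 → 376 − 360 = 16°
square ↑ +90°: 16 + 90 = 106°

106°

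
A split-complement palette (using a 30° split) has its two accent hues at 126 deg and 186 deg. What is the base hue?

The accents sit 30° either side of the complement, so the complement is their short-arc midpoint on the wheel.
Short-arc midpoint of 126° and 186°: 156°.
Base is 180° from the complement: 156 − 180 = -24 → -24 + 360 = 336°

336°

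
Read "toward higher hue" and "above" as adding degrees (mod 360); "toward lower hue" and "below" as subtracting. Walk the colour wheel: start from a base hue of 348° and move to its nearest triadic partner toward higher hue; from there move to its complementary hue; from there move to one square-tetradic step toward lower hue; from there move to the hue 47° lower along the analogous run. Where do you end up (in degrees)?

151°

triadic ↑ +120°: 348 + 120 = 468 → 468 − 360 = 108°
complement +180°: 108 + 180 = 288°
square ↓ −90°: 288 − 90 = 198°
analog 47° ↓ −47°: 198 − 47 = 151°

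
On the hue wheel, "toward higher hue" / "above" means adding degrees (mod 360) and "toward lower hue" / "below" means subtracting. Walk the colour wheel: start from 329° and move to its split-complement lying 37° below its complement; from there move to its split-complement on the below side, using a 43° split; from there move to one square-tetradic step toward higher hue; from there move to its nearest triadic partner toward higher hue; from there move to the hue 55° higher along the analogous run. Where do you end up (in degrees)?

329 + 143 = 472 → 472 − 360 = 112°   (split-comp 37° ↓)
112 + 137 = 249°   (split-comp 43° ↓)
249 + 90 = 339°   (square ↑)
339 + 120 = 459 → 459 − 360 = 99°   (triadic ↑)
99 + 55 = 154°   (analog 55° ↑)

154°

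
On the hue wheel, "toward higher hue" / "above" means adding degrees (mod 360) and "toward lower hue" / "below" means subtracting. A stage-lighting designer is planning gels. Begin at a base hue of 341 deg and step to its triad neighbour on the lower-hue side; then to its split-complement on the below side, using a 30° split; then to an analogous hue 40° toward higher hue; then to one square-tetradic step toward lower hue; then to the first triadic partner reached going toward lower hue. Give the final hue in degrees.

201°

triadic ↓ −120°: 341 − 120 = 221°
split-comp 30° ↓ +150°: 221 + 150 = 371 → 371 − 360 = 11°
analog 40° ↑ +40°: 11 + 40 = 51°
square ↓ −90°: 51 − 90 = -39 → -39 + 360 = 321°
triadic ↓ −120°: 321 − 120 = 201°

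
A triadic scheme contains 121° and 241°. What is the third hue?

1°

A triad spaces three hues 120° apart.
The full set is {1°, 121°, 241°}.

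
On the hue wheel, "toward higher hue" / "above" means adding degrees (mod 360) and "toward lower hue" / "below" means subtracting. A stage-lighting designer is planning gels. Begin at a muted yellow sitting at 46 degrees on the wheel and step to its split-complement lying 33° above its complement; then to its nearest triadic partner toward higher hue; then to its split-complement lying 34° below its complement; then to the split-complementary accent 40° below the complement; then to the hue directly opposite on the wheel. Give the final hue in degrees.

split-comp 33° ↑ +213°: 46 + 213 = 259°
triadic ↑ +120°: 259 + 120 = 379 → 379 − 360 = 19°
split-comp 34° ↓ +146°: 19 + 146 = 165°
split-comp 40° ↓ +140°: 165 + 140 = 305°
complement +180°: 305 + 180 = 485 → 485 − 360 = 125°

125°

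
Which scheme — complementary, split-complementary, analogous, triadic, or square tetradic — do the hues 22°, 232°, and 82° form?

Sort the hues: 22°, 82°, 232°.
Successive gaps around the wheel: 60°, 150°, 150°.
Two 150° gaps and one 60° gap — a base hue opposite a pair of accents 30° either side of its complement — is the split-complementary pattern.

split-complementary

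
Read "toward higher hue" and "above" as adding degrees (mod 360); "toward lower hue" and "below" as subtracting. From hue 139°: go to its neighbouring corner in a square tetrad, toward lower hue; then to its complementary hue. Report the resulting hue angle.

229°

square ↓ −90°: 139 − 90 = 49°
complement +180°: 49 + 180 = 229°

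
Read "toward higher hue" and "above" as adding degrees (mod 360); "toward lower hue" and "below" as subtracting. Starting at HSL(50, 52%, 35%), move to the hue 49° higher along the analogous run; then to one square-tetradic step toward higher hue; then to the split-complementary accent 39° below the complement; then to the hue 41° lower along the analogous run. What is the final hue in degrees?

50 + 49 = 99°   (analog 49° ↑)
99 + 90 = 189°   (square ↑)
189 + 141 = 330°   (split-comp 39° ↓)
330 − 41 = 289°   (analog 41° ↓)

289°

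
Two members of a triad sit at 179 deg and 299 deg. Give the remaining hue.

59°

A triad spaces three hues 120° apart.
The full set is {59°, 179°, 299°}.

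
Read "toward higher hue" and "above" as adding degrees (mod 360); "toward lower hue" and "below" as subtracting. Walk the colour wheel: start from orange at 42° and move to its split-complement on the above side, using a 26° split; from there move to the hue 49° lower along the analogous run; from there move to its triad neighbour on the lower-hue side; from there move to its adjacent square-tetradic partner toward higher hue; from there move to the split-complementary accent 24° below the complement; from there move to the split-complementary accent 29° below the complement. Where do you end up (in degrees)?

116°

42 + 206 = 248°   (split-comp 26° ↑)
248 − 49 = 199°   (analog 49° ↓)
199 − 120 = 79°   (triadic ↓)
79 + 90 = 169°   (square ↑)
169 + 156 = 325°   (split-comp 24° ↓)
325 + 151 = 476 → 476 − 360 = 116°   (split-comp 29° ↓)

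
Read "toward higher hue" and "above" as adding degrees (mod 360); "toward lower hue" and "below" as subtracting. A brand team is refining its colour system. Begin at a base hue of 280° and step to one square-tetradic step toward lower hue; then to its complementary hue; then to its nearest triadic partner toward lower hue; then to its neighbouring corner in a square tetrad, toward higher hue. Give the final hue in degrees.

−90° (square ↓): 280 − 90 = 190°
+180° (complement): 190 + 180 = 370 → 370 − 360 = 10°
−120° (triadic ↓): 10 − 120 = -110 → -110 + 360 = 250°
+90° (square ↑): 250 + 90 = 340°

340°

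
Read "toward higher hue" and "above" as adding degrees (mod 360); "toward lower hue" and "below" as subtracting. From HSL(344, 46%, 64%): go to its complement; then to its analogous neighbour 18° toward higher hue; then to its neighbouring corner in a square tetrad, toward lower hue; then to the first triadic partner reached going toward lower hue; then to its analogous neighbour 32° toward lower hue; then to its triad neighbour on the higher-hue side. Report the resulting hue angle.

60°

complement +180°: 344 + 180 = 524 → 524 − 360 = 164°
analog 18° ↑ +18°: 164 + 18 = 182°
square ↓ −90°: 182 − 90 = 92°
triadic ↓ −120°: 92 − 120 = -28 → -28 + 360 = 332°
analog 32° ↓ −32°: 332 − 32 = 300°
triadic ↑ +120°: 300 + 120 = 420 → 420 − 360 = 60°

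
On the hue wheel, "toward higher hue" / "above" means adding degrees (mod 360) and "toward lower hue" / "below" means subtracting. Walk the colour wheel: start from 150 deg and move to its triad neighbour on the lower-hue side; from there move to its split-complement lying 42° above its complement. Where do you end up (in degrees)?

252°

−120° (triadic ↓): 150 − 120 = 30°
+222° (split-comp 42° ↑): 30 + 222 = 252°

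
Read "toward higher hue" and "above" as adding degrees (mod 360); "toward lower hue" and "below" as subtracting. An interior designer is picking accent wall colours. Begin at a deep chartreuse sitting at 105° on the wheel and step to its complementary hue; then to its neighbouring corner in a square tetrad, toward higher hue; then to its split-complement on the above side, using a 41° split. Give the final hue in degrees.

236°

105 + 180 = 285°   (complement)
285 + 90 = 375 → 375 − 360 = 15°   (square ↑)
15 + 221 = 236°   (split-comp 41° ↑)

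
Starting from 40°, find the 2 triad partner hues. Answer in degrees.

40 + 120 = 160°
40 + 240 = 280°

160° and 280°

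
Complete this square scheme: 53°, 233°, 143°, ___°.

A square tetradic scheme places four hues every 90°.
The full set through 53° is {53°, 143°, 233°, 323°}.
Given {53°, 143°, 233°}, the missing hue is 323°.

323°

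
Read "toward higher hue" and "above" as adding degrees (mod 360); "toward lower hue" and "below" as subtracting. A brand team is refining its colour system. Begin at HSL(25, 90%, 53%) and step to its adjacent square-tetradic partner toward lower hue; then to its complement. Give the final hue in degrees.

25 − 90 = -65 → -65 + 360 = 295°   (square ↓)
295 + 180 = 475 → 475 − 360 = 115°   (complement)

115°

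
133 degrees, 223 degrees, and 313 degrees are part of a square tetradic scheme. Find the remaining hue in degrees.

43°

A square tetradic scheme places four hues every 90°.
The full set through 133° is {43°, 133°, 223°, 313°}.
Given {133°, 223°, 313°}, the missing hue is 43°.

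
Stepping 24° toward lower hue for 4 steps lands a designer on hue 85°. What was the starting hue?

4 steps of 24° (toward lower hue) give a net shift of −96°.
Start = end − shift: 85 + 96 = 181°

181°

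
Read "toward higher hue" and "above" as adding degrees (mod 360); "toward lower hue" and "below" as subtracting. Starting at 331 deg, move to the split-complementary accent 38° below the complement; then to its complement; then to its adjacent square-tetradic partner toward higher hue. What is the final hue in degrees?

+142° (split-comp 38° ↓): 331 + 142 = 473 → 473 − 360 = 113°
+180° (complement): 113 + 180 = 293°
+90° (square ↑): 293 + 90 = 383 → 383 − 360 = 23°

23°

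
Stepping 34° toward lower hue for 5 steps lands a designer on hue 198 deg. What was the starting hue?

5 steps of 34° (toward lower hue) give a net shift of −170°.
Start = end − shift: 198 + 170 = 368 → 368 − 360 = 8°

8°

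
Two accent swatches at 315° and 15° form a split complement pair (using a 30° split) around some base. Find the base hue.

165°

The accents sit 30° either side of the complement, so the complement is their short-arc midpoint on the wheel.
Short-arc midpoint of 315° and 15°: 345°.
Base is 180° from the complement: 345 − 180 = 165°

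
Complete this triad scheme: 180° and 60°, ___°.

A triad places three hues 120° apart.
The full set through 60° is {60°, 180°, 300°}.
Given {60°, 180°}, the missing hue is 300°.

300°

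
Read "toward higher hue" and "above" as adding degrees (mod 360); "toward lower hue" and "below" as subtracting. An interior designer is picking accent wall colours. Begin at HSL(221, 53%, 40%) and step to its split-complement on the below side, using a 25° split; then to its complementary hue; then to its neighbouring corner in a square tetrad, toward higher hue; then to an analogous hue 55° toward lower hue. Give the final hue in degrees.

221 + 155 = 376 → 376 − 360 = 16°   (split-comp 25° ↓)
16 + 180 = 196°   (complement)
196 + 90 = 286°   (square ↑)
286 − 55 = 231°   (analog 55° ↓)

231°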